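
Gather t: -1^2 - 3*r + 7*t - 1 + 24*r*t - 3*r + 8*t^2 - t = -6*r + 8*t^2 + t*(24*r + 6) - 2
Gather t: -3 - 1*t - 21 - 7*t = -8*t - 24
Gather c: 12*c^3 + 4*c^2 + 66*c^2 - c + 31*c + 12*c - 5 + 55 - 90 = 12*c^3 + 70*c^2 + 42*c - 40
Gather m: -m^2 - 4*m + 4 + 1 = -m^2 - 4*m + 5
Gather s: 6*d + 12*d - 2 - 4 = 18*d - 6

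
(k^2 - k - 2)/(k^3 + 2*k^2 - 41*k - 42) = (k - 2)/(k^2 + k - 42)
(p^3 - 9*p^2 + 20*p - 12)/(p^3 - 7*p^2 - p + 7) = (p^2 - 8*p + 12)/(p^2 - 6*p - 7)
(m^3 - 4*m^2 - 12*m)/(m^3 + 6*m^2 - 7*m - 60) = m*(m^2 - 4*m - 12)/(m^3 + 6*m^2 - 7*m - 60)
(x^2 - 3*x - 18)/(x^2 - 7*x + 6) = (x + 3)/(x - 1)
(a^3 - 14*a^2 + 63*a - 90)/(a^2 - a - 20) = (a^2 - 9*a + 18)/(a + 4)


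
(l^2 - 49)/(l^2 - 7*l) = (l + 7)/l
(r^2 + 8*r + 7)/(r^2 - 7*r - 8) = (r + 7)/(r - 8)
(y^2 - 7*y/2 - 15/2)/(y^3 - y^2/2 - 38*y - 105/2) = (y - 5)/(y^2 - 2*y - 35)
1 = 1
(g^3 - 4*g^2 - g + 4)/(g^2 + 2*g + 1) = (g^2 - 5*g + 4)/(g + 1)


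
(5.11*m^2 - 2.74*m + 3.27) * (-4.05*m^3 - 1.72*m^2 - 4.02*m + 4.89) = -20.6955*m^5 + 2.3078*m^4 - 29.0729*m^3 + 30.3783*m^2 - 26.544*m + 15.9903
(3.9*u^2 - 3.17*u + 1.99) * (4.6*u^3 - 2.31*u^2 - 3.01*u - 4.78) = 17.94*u^5 - 23.591*u^4 + 4.7377*u^3 - 13.6972*u^2 + 9.1627*u - 9.5122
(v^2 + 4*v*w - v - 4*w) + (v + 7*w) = v^2 + 4*v*w + 3*w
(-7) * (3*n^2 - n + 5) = -21*n^2 + 7*n - 35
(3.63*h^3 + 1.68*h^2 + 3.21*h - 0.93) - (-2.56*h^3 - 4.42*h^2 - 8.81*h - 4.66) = 6.19*h^3 + 6.1*h^2 + 12.02*h + 3.73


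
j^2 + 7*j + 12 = (j + 3)*(j + 4)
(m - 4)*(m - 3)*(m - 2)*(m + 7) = m^4 - 2*m^3 - 37*m^2 + 158*m - 168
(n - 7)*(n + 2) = n^2 - 5*n - 14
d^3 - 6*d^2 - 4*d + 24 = (d - 6)*(d - 2)*(d + 2)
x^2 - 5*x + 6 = (x - 3)*(x - 2)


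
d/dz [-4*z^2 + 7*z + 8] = 7 - 8*z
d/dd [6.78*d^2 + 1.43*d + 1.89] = 13.56*d + 1.43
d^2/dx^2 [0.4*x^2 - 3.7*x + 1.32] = 0.800000000000000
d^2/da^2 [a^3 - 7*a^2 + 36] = 6*a - 14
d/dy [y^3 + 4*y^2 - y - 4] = 3*y^2 + 8*y - 1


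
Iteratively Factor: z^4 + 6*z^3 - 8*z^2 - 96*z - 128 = (z + 4)*(z^3 + 2*z^2 - 16*z - 32) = (z - 4)*(z + 4)*(z^2 + 6*z + 8) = (z - 4)*(z + 4)^2*(z + 2)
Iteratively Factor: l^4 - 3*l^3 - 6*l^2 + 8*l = (l)*(l^3 - 3*l^2 - 6*l + 8) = l*(l - 4)*(l^2 + l - 2) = l*(l - 4)*(l - 1)*(l + 2)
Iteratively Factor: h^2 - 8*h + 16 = (h - 4)*(h - 4)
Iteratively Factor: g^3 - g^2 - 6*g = (g)*(g^2 - g - 6) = g*(g - 3)*(g + 2)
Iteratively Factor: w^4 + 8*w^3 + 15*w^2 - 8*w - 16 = (w + 1)*(w^3 + 7*w^2 + 8*w - 16) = (w + 1)*(w + 4)*(w^2 + 3*w - 4) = (w + 1)*(w + 4)^2*(w - 1)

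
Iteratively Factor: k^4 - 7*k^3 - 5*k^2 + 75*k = (k - 5)*(k^3 - 2*k^2 - 15*k) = k*(k - 5)*(k^2 - 2*k - 15) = k*(k - 5)^2*(k + 3)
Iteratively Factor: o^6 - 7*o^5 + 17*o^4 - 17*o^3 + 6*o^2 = (o - 1)*(o^5 - 6*o^4 + 11*o^3 - 6*o^2) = o*(o - 1)*(o^4 - 6*o^3 + 11*o^2 - 6*o) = o^2*(o - 1)*(o^3 - 6*o^2 + 11*o - 6) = o^2*(o - 1)^2*(o^2 - 5*o + 6) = o^2*(o - 2)*(o - 1)^2*(o - 3)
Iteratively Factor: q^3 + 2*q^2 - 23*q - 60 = (q + 4)*(q^2 - 2*q - 15) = (q - 5)*(q + 4)*(q + 3)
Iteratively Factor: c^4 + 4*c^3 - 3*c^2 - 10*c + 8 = (c - 1)*(c^3 + 5*c^2 + 2*c - 8) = (c - 1)*(c + 2)*(c^2 + 3*c - 4) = (c - 1)^2*(c + 2)*(c + 4)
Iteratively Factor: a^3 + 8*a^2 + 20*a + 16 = (a + 2)*(a^2 + 6*a + 8) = (a + 2)*(a + 4)*(a + 2)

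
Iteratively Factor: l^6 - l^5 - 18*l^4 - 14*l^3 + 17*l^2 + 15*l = (l)*(l^5 - l^4 - 18*l^3 - 14*l^2 + 17*l + 15) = l*(l - 1)*(l^4 - 18*l^2 - 32*l - 15) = l*(l - 1)*(l + 3)*(l^3 - 3*l^2 - 9*l - 5) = l*(l - 5)*(l - 1)*(l + 3)*(l^2 + 2*l + 1) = l*(l - 5)*(l - 1)*(l + 1)*(l + 3)*(l + 1)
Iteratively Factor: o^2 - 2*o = (o - 2)*(o)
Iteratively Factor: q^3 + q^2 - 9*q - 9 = (q + 1)*(q^2 - 9) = (q + 1)*(q + 3)*(q - 3)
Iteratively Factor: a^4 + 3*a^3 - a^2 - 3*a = (a)*(a^3 + 3*a^2 - a - 3) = a*(a + 1)*(a^2 + 2*a - 3) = a*(a - 1)*(a + 1)*(a + 3)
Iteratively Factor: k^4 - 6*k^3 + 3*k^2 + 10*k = (k)*(k^3 - 6*k^2 + 3*k + 10) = k*(k + 1)*(k^2 - 7*k + 10) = k*(k - 2)*(k + 1)*(k - 5)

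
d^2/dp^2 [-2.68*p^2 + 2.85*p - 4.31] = -5.36000000000000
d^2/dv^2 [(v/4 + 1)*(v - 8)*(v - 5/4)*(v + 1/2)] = 3*v^2 - 57*v/8 - 237/16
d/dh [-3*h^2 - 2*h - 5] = -6*h - 2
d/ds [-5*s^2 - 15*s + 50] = -10*s - 15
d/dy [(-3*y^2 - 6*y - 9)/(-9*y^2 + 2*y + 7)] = 12*(-5*y^2 - 17*y - 2)/(81*y^4 - 36*y^3 - 122*y^2 + 28*y + 49)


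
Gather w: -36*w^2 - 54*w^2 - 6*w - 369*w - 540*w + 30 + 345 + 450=-90*w^2 - 915*w + 825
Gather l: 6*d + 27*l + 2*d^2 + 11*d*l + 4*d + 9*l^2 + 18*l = 2*d^2 + 10*d + 9*l^2 + l*(11*d + 45)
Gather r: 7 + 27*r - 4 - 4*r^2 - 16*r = -4*r^2 + 11*r + 3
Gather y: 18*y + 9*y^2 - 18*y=9*y^2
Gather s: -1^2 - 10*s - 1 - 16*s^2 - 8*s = -16*s^2 - 18*s - 2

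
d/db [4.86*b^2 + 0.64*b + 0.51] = 9.72*b + 0.64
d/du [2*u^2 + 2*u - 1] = 4*u + 2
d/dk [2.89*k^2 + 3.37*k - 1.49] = 5.78*k + 3.37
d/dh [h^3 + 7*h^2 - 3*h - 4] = 3*h^2 + 14*h - 3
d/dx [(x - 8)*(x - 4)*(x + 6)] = 3*x^2 - 12*x - 40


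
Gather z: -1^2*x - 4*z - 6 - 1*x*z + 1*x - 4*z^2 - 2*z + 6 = -4*z^2 + z*(-x - 6)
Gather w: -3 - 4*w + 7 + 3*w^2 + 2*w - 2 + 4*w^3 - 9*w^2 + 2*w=4*w^3 - 6*w^2 + 2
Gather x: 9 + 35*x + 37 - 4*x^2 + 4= -4*x^2 + 35*x + 50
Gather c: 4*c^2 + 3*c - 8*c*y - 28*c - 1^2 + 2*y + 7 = 4*c^2 + c*(-8*y - 25) + 2*y + 6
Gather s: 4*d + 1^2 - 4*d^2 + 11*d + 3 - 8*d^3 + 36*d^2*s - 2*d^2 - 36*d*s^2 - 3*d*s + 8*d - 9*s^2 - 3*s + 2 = -8*d^3 - 6*d^2 + 23*d + s^2*(-36*d - 9) + s*(36*d^2 - 3*d - 3) + 6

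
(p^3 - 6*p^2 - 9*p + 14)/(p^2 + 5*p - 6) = (p^2 - 5*p - 14)/(p + 6)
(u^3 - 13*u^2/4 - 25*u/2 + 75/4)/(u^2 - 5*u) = u + 7/4 - 15/(4*u)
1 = 1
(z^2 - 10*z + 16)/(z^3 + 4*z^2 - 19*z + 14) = (z - 8)/(z^2 + 6*z - 7)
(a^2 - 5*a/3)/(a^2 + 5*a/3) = (3*a - 5)/(3*a + 5)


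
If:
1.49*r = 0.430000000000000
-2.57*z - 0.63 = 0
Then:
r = 0.29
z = -0.25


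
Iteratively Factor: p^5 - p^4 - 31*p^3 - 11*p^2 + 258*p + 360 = (p + 2)*(p^4 - 3*p^3 - 25*p^2 + 39*p + 180) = (p + 2)*(p + 3)*(p^3 - 6*p^2 - 7*p + 60) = (p - 4)*(p + 2)*(p + 3)*(p^2 - 2*p - 15) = (p - 4)*(p + 2)*(p + 3)^2*(p - 5)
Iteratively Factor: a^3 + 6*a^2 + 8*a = (a + 2)*(a^2 + 4*a) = a*(a + 2)*(a + 4)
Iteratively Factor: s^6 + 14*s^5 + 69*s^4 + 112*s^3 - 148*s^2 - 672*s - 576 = (s + 3)*(s^5 + 11*s^4 + 36*s^3 + 4*s^2 - 160*s - 192) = (s + 3)*(s + 4)*(s^4 + 7*s^3 + 8*s^2 - 28*s - 48) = (s + 2)*(s + 3)*(s + 4)*(s^3 + 5*s^2 - 2*s - 24) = (s + 2)*(s + 3)*(s + 4)^2*(s^2 + s - 6) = (s + 2)*(s + 3)^2*(s + 4)^2*(s - 2)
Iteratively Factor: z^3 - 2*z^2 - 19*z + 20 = (z - 1)*(z^2 - z - 20) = (z - 5)*(z - 1)*(z + 4)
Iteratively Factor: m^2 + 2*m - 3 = (m + 3)*(m - 1)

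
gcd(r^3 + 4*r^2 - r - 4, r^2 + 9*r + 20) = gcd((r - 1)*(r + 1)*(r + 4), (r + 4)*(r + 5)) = r + 4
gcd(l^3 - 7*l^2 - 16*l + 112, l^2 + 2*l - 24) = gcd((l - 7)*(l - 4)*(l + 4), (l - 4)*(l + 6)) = l - 4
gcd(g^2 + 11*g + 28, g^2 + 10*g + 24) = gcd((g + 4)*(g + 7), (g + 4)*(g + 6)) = g + 4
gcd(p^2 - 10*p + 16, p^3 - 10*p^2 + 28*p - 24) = p - 2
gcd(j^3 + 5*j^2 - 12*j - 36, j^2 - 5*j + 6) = j - 3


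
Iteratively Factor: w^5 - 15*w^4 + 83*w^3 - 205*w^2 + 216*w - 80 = (w - 1)*(w^4 - 14*w^3 + 69*w^2 - 136*w + 80) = (w - 1)^2*(w^3 - 13*w^2 + 56*w - 80) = (w - 5)*(w - 1)^2*(w^2 - 8*w + 16) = (w - 5)*(w - 4)*(w - 1)^2*(w - 4)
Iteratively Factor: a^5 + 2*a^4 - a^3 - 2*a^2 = (a)*(a^4 + 2*a^3 - a^2 - 2*a) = a*(a + 2)*(a^3 - a) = a*(a - 1)*(a + 2)*(a^2 + a) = a*(a - 1)*(a + 1)*(a + 2)*(a)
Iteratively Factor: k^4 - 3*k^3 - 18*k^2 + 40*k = (k - 5)*(k^3 + 2*k^2 - 8*k) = (k - 5)*(k - 2)*(k^2 + 4*k) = (k - 5)*(k - 2)*(k + 4)*(k)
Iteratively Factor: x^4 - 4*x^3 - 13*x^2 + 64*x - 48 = (x + 4)*(x^3 - 8*x^2 + 19*x - 12) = (x - 1)*(x + 4)*(x^2 - 7*x + 12) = (x - 3)*(x - 1)*(x + 4)*(x - 4)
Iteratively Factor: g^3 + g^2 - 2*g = (g)*(g^2 + g - 2) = g*(g - 1)*(g + 2)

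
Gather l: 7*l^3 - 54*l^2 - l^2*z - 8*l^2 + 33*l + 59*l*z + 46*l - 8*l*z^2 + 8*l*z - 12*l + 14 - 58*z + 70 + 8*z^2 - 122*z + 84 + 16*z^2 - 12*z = 7*l^3 + l^2*(-z - 62) + l*(-8*z^2 + 67*z + 67) + 24*z^2 - 192*z + 168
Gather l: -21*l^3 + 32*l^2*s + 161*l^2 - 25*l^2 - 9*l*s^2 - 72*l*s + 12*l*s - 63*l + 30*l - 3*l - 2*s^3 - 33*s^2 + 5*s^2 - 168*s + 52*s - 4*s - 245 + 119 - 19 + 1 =-21*l^3 + l^2*(32*s + 136) + l*(-9*s^2 - 60*s - 36) - 2*s^3 - 28*s^2 - 120*s - 144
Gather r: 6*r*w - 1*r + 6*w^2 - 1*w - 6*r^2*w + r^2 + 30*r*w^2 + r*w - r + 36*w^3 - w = r^2*(1 - 6*w) + r*(30*w^2 + 7*w - 2) + 36*w^3 + 6*w^2 - 2*w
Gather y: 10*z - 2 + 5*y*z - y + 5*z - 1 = y*(5*z - 1) + 15*z - 3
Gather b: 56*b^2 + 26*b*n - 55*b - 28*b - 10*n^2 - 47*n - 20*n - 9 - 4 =56*b^2 + b*(26*n - 83) - 10*n^2 - 67*n - 13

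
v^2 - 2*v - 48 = (v - 8)*(v + 6)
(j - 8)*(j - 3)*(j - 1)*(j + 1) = j^4 - 11*j^3 + 23*j^2 + 11*j - 24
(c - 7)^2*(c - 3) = c^3 - 17*c^2 + 91*c - 147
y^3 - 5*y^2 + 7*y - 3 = (y - 3)*(y - 1)^2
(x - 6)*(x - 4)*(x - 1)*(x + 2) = x^4 - 9*x^3 + 12*x^2 + 44*x - 48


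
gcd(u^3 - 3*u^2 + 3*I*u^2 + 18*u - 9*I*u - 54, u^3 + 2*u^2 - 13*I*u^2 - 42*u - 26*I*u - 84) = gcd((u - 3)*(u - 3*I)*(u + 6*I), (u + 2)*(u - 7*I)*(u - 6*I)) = 1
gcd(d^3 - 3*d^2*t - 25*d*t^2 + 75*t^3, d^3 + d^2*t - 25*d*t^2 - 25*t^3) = -d^2 + 25*t^2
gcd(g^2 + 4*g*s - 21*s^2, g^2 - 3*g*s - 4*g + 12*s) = -g + 3*s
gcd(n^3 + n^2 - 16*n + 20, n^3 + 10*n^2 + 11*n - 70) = n^2 + 3*n - 10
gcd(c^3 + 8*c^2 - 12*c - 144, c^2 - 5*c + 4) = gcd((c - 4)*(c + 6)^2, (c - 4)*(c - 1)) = c - 4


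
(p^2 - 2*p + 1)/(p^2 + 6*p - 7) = (p - 1)/(p + 7)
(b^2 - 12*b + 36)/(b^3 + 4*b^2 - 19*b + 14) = (b^2 - 12*b + 36)/(b^3 + 4*b^2 - 19*b + 14)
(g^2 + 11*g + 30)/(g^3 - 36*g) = (g + 5)/(g*(g - 6))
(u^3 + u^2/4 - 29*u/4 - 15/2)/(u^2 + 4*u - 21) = (4*u^2 + 13*u + 10)/(4*(u + 7))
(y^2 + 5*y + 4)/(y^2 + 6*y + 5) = (y + 4)/(y + 5)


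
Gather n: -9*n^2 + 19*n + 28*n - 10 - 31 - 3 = -9*n^2 + 47*n - 44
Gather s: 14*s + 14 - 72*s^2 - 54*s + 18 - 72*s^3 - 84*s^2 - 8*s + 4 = -72*s^3 - 156*s^2 - 48*s + 36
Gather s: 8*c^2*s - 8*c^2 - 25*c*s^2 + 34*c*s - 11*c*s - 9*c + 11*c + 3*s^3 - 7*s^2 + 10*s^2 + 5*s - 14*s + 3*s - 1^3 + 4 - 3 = -8*c^2 + 2*c + 3*s^3 + s^2*(3 - 25*c) + s*(8*c^2 + 23*c - 6)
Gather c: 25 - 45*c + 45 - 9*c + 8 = 78 - 54*c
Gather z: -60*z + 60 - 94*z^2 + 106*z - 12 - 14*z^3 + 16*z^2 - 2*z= -14*z^3 - 78*z^2 + 44*z + 48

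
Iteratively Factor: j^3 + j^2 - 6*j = (j)*(j^2 + j - 6) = j*(j + 3)*(j - 2)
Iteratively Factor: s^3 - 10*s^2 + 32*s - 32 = (s - 2)*(s^2 - 8*s + 16) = (s - 4)*(s - 2)*(s - 4)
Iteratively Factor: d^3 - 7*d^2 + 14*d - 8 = (d - 4)*(d^2 - 3*d + 2) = (d - 4)*(d - 2)*(d - 1)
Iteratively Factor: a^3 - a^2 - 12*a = (a - 4)*(a^2 + 3*a) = a*(a - 4)*(a + 3)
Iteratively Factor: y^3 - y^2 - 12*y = (y)*(y^2 - y - 12) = y*(y + 3)*(y - 4)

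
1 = 1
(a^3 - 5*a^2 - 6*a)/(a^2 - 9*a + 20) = a*(a^2 - 5*a - 6)/(a^2 - 9*a + 20)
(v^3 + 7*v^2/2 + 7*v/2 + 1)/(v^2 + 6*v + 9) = (2*v^3 + 7*v^2 + 7*v + 2)/(2*(v^2 + 6*v + 9))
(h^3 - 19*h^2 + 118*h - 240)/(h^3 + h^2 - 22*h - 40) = (h^2 - 14*h + 48)/(h^2 + 6*h + 8)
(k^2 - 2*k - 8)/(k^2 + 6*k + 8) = (k - 4)/(k + 4)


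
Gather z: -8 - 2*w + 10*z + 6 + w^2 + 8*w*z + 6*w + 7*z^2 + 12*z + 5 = w^2 + 4*w + 7*z^2 + z*(8*w + 22) + 3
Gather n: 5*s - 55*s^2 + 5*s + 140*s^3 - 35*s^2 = 140*s^3 - 90*s^2 + 10*s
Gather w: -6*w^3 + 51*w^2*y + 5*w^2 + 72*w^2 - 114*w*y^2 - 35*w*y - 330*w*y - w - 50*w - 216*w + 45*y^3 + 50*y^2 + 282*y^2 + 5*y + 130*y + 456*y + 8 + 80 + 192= -6*w^3 + w^2*(51*y + 77) + w*(-114*y^2 - 365*y - 267) + 45*y^3 + 332*y^2 + 591*y + 280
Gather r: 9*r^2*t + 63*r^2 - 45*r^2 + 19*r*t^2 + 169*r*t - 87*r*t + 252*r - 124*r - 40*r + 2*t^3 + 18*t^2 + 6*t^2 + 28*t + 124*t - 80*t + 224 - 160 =r^2*(9*t + 18) + r*(19*t^2 + 82*t + 88) + 2*t^3 + 24*t^2 + 72*t + 64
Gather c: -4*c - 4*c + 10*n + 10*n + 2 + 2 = -8*c + 20*n + 4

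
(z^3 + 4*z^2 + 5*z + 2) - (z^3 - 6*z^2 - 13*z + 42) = 10*z^2 + 18*z - 40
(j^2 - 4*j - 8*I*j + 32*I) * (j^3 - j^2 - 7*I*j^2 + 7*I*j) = j^5 - 5*j^4 - 15*I*j^4 - 52*j^3 + 75*I*j^3 + 280*j^2 - 60*I*j^2 - 224*j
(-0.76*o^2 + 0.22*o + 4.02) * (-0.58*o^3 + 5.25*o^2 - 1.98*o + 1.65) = 0.4408*o^5 - 4.1176*o^4 + 0.3282*o^3 + 19.4154*o^2 - 7.5966*o + 6.633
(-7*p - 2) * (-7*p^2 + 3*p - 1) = 49*p^3 - 7*p^2 + p + 2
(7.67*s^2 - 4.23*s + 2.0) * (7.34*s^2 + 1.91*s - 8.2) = 56.2978*s^4 - 16.3985*s^3 - 56.2933*s^2 + 38.506*s - 16.4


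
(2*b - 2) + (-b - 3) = b - 5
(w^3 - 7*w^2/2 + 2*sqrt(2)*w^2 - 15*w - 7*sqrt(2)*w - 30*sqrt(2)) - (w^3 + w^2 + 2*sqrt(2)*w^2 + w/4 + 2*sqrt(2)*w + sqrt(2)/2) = -9*w^2/2 - 61*w/4 - 9*sqrt(2)*w - 61*sqrt(2)/2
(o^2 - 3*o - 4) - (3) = o^2 - 3*o - 7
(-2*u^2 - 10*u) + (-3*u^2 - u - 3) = -5*u^2 - 11*u - 3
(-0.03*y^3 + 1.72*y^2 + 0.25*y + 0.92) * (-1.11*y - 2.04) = 0.0333*y^4 - 1.848*y^3 - 3.7863*y^2 - 1.5312*y - 1.8768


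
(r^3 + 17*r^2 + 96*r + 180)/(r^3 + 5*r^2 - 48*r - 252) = (r + 5)/(r - 7)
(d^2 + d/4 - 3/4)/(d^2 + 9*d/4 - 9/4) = (d + 1)/(d + 3)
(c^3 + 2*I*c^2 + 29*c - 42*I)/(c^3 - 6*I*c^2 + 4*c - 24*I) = (c^2 + 4*I*c + 21)/(c^2 - 4*I*c + 12)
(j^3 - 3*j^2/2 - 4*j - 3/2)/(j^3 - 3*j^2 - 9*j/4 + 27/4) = 2*(2*j^2 + 3*j + 1)/(4*j^2 - 9)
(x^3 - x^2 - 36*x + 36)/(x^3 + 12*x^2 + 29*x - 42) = (x - 6)/(x + 7)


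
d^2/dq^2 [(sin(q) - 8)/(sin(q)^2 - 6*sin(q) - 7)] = (-sin(q)^4 + 27*sin(q)^3 - 211*sin(q)^2 + 717*sin(q) - 772)/((sin(q) - 7)^3*(sin(q) + 1)^2)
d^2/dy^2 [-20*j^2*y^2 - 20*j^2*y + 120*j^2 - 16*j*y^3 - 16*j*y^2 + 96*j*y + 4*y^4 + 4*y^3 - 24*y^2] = -40*j^2 - 96*j*y - 32*j + 48*y^2 + 24*y - 48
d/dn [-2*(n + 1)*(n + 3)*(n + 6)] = -6*n^2 - 40*n - 54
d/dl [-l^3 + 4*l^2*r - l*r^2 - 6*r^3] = -3*l^2 + 8*l*r - r^2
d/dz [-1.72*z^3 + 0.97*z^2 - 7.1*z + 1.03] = -5.16*z^2 + 1.94*z - 7.1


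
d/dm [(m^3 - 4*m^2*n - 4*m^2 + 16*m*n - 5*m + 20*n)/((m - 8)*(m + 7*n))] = ((m - 8)*(m + 7*n)*(3*m^2 - 8*m*n - 8*m + 16*n - 5) + (m - 8)*(-m^3 + 4*m^2*n + 4*m^2 - 16*m*n + 5*m - 20*n) + (m + 7*n)*(-m^3 + 4*m^2*n + 4*m^2 - 16*m*n + 5*m - 20*n))/((m - 8)^2*(m + 7*n)^2)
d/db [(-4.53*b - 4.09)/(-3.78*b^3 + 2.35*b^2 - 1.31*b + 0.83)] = (-34.2468*b^3 - 35.7351*b^2 + 19.223*b - 9.1178)/(14.2884*b^6 - 17.766*b^5 + 15.4261*b^4 - 12.4318*b^3 + 5.6171*b^2 - 2.1746*b + 0.6889)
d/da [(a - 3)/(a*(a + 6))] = (-a^2 + 6*a + 18)/(a^2*(a^2 + 12*a + 36))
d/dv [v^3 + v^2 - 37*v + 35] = 3*v^2 + 2*v - 37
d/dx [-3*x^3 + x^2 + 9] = x*(2 - 9*x)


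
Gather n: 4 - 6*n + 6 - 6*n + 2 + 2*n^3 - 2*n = 2*n^3 - 14*n + 12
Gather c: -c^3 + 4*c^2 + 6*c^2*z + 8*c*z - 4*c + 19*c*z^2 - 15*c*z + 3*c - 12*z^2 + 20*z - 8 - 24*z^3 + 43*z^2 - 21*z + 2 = -c^3 + c^2*(6*z + 4) + c*(19*z^2 - 7*z - 1) - 24*z^3 + 31*z^2 - z - 6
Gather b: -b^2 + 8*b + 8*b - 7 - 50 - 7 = -b^2 + 16*b - 64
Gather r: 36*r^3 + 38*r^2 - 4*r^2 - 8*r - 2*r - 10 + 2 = 36*r^3 + 34*r^2 - 10*r - 8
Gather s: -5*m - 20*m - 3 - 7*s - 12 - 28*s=-25*m - 35*s - 15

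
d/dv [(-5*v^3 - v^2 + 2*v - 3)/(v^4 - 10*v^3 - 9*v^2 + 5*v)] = (5*v^6 + 2*v^5 + 29*v^4 + 2*v^3 - 77*v^2 - 54*v + 15)/(v^2*(v^6 - 20*v^5 + 82*v^4 + 190*v^3 - 19*v^2 - 90*v + 25))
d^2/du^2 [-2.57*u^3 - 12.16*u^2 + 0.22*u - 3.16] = -15.42*u - 24.32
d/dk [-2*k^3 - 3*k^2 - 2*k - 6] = -6*k^2 - 6*k - 2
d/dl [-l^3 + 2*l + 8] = 2 - 3*l^2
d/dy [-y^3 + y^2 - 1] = y*(2 - 3*y)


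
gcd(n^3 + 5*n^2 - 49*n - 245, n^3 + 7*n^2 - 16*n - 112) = n + 7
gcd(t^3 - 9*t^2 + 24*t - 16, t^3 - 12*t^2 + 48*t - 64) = t^2 - 8*t + 16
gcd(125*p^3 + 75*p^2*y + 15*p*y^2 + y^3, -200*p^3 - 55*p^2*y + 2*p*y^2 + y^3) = 25*p^2 + 10*p*y + y^2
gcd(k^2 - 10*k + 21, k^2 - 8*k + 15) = k - 3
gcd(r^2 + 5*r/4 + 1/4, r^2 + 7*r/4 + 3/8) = r + 1/4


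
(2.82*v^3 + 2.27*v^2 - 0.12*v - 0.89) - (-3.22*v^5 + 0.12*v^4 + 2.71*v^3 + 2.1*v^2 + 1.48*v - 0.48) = 3.22*v^5 - 0.12*v^4 + 0.11*v^3 + 0.17*v^2 - 1.6*v - 0.41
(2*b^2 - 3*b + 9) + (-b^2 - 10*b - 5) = b^2 - 13*b + 4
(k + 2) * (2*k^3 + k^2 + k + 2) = 2*k^4 + 5*k^3 + 3*k^2 + 4*k + 4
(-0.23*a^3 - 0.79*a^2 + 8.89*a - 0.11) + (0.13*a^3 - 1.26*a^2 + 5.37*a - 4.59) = -0.1*a^3 - 2.05*a^2 + 14.26*a - 4.7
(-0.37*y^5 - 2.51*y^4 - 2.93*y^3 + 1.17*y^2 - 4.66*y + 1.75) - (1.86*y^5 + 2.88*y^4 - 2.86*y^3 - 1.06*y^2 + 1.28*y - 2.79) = -2.23*y^5 - 5.39*y^4 - 0.0700000000000003*y^3 + 2.23*y^2 - 5.94*y + 4.54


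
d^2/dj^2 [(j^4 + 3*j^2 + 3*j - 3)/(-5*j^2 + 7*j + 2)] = 2*(-25*j^6 + 105*j^5 - 117*j^4 - 292*j^3 + 111*j^2 - 405*j + 207)/(125*j^6 - 525*j^5 + 585*j^4 + 77*j^3 - 234*j^2 - 84*j - 8)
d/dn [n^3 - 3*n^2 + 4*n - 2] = 3*n^2 - 6*n + 4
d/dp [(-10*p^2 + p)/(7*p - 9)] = (-70*p^2 + 180*p - 9)/(49*p^2 - 126*p + 81)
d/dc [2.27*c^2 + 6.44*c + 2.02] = 4.54*c + 6.44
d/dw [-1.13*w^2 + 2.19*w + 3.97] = 2.19 - 2.26*w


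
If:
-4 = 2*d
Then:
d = -2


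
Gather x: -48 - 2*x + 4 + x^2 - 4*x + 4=x^2 - 6*x - 40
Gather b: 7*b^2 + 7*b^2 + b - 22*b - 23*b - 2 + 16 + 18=14*b^2 - 44*b + 32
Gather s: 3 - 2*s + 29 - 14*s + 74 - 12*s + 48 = 154 - 28*s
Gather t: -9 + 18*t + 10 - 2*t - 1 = 16*t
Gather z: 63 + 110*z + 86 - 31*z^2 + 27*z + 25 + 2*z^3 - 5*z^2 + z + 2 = 2*z^3 - 36*z^2 + 138*z + 176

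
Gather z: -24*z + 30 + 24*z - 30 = 0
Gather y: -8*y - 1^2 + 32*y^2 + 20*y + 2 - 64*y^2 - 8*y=-32*y^2 + 4*y + 1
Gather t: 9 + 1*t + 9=t + 18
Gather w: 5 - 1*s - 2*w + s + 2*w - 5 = 0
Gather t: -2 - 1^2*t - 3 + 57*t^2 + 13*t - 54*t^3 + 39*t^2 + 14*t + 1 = -54*t^3 + 96*t^2 + 26*t - 4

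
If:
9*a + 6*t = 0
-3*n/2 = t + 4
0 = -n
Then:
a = 8/3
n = 0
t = -4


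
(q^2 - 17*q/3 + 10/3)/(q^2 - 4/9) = 3*(q - 5)/(3*q + 2)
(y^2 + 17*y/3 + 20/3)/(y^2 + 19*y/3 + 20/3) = (3*y^2 + 17*y + 20)/(3*y^2 + 19*y + 20)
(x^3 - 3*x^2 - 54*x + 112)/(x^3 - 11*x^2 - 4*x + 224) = (x^2 + 5*x - 14)/(x^2 - 3*x - 28)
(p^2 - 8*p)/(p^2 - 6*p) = (p - 8)/(p - 6)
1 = 1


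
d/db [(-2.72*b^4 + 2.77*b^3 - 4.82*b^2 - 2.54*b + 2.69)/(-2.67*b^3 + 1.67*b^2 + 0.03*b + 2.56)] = (7.2624*b^6 - 9.08479999999999*b^5 - 8.4883*b^4 - 41.2502*b^3 + 46.9177*b^2 - 33.663*b - 6.5831)/(7.1289*b^6 - 8.9178*b^5 + 2.6287*b^4 - 13.5702*b^3 + 8.5513*b^2 + 0.1536*b + 6.5536)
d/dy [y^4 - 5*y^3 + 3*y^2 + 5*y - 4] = 4*y^3 - 15*y^2 + 6*y + 5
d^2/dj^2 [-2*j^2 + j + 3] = -4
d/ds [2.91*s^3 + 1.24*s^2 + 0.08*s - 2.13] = 8.73*s^2 + 2.48*s + 0.08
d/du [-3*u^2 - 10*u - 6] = -6*u - 10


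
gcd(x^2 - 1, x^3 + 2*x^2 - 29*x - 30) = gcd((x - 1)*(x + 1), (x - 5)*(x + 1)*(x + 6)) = x + 1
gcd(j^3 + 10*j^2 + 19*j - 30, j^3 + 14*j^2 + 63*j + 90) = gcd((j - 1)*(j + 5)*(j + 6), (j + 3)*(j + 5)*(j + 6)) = j^2 + 11*j + 30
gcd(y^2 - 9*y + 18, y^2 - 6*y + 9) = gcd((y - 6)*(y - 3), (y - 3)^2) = y - 3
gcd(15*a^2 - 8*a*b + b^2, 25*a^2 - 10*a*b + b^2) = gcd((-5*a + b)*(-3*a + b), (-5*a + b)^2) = 5*a - b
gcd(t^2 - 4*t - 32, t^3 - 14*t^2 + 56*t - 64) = t - 8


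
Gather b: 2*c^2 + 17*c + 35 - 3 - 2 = 2*c^2 + 17*c + 30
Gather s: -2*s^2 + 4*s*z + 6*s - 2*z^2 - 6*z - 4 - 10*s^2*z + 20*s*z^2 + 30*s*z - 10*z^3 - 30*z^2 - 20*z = s^2*(-10*z - 2) + s*(20*z^2 + 34*z + 6) - 10*z^3 - 32*z^2 - 26*z - 4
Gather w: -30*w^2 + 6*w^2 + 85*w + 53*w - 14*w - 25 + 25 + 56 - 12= -24*w^2 + 124*w + 44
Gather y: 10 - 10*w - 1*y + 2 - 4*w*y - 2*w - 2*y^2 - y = -12*w - 2*y^2 + y*(-4*w - 2) + 12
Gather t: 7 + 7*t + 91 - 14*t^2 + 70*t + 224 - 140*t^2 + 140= -154*t^2 + 77*t + 462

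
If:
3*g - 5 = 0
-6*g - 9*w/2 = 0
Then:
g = 5/3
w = -20/9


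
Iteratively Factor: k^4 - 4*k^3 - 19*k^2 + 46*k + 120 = (k - 5)*(k^3 + k^2 - 14*k - 24) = (k - 5)*(k + 3)*(k^2 - 2*k - 8) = (k - 5)*(k - 4)*(k + 3)*(k + 2)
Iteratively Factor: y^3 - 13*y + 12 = (y - 3)*(y^2 + 3*y - 4) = (y - 3)*(y + 4)*(y - 1)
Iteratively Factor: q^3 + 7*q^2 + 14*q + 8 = (q + 4)*(q^2 + 3*q + 2) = (q + 2)*(q + 4)*(q + 1)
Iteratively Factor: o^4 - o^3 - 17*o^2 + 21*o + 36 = (o - 3)*(o^3 + 2*o^2 - 11*o - 12) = (o - 3)*(o + 4)*(o^2 - 2*o - 3) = (o - 3)*(o + 1)*(o + 4)*(o - 3)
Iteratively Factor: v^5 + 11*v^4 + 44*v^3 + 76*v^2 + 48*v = (v + 2)*(v^4 + 9*v^3 + 26*v^2 + 24*v) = v*(v + 2)*(v^3 + 9*v^2 + 26*v + 24) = v*(v + 2)^2*(v^2 + 7*v + 12) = v*(v + 2)^2*(v + 3)*(v + 4)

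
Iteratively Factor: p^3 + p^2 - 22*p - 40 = (p + 2)*(p^2 - p - 20) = (p - 5)*(p + 2)*(p + 4)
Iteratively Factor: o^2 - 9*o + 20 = (o - 5)*(o - 4)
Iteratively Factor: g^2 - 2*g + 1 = (g - 1)*(g - 1)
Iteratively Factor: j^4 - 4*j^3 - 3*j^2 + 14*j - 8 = (j - 1)*(j^3 - 3*j^2 - 6*j + 8) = (j - 1)*(j + 2)*(j^2 - 5*j + 4) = (j - 4)*(j - 1)*(j + 2)*(j - 1)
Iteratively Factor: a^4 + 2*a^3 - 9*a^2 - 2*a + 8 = (a - 1)*(a^3 + 3*a^2 - 6*a - 8) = (a - 1)*(a + 4)*(a^2 - a - 2) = (a - 1)*(a + 1)*(a + 4)*(a - 2)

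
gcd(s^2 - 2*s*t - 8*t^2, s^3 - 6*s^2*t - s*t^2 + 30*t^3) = s + 2*t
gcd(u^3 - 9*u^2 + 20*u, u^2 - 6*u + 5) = u - 5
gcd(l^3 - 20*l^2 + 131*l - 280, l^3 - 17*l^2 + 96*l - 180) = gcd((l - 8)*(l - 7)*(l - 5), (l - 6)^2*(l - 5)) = l - 5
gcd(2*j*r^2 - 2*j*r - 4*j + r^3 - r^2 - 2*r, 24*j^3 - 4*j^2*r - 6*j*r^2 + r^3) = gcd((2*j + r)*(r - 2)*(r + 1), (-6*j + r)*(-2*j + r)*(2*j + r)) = 2*j + r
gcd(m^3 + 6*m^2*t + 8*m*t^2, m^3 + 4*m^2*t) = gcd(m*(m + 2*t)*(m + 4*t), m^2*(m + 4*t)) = m^2 + 4*m*t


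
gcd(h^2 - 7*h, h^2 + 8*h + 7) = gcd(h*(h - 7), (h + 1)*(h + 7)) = 1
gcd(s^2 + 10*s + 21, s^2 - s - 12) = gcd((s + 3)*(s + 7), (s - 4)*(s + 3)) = s + 3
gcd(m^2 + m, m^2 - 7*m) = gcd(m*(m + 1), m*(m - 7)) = m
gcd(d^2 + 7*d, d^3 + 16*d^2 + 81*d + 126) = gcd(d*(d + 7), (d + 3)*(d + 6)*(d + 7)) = d + 7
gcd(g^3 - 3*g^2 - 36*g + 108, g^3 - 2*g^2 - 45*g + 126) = g^2 - 9*g + 18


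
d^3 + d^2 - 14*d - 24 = (d - 4)*(d + 2)*(d + 3)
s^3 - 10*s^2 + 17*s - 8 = (s - 8)*(s - 1)^2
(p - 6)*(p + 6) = p^2 - 36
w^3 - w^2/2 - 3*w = w*(w - 2)*(w + 3/2)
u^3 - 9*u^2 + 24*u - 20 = (u - 5)*(u - 2)^2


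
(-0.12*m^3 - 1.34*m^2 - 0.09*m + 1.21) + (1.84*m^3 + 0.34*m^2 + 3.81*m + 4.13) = 1.72*m^3 - 1.0*m^2 + 3.72*m + 5.34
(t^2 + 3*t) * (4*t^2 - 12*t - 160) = 4*t^4 - 196*t^2 - 480*t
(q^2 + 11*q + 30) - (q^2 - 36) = 11*q + 66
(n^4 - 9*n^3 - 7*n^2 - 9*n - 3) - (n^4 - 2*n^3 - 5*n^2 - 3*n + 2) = -7*n^3 - 2*n^2 - 6*n - 5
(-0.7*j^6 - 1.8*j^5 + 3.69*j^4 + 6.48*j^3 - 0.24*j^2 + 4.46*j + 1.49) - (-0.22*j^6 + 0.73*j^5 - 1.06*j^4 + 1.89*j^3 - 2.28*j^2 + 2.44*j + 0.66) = -0.48*j^6 - 2.53*j^5 + 4.75*j^4 + 4.59*j^3 + 2.04*j^2 + 2.02*j + 0.83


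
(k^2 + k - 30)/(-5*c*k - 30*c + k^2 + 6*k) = (5 - k)/(5*c - k)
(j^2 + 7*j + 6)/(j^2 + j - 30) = (j + 1)/(j - 5)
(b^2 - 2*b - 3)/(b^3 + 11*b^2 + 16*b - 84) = (b^2 - 2*b - 3)/(b^3 + 11*b^2 + 16*b - 84)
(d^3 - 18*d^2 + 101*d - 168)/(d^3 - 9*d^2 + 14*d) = (d^2 - 11*d + 24)/(d*(d - 2))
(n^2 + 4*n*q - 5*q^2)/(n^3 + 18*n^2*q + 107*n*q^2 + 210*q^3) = (n - q)/(n^2 + 13*n*q + 42*q^2)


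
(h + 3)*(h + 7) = h^2 + 10*h + 21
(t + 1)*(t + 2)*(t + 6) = t^3 + 9*t^2 + 20*t + 12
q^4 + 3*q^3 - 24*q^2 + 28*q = q*(q - 2)^2*(q + 7)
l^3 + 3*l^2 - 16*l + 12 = (l - 2)*(l - 1)*(l + 6)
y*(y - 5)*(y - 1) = y^3 - 6*y^2 + 5*y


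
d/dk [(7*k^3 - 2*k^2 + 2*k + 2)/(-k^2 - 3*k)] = (-7*k^4 - 42*k^3 + 8*k^2 + 4*k + 6)/(k^2*(k^2 + 6*k + 9))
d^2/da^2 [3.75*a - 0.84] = 0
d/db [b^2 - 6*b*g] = 2*b - 6*g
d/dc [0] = 0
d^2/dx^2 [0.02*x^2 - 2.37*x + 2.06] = 0.0400000000000000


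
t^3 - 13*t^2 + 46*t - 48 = (t - 8)*(t - 3)*(t - 2)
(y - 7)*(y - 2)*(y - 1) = y^3 - 10*y^2 + 23*y - 14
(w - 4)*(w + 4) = w^2 - 16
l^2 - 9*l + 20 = (l - 5)*(l - 4)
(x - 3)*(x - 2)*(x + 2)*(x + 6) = x^4 + 3*x^3 - 22*x^2 - 12*x + 72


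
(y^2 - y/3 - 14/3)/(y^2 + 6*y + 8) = (y - 7/3)/(y + 4)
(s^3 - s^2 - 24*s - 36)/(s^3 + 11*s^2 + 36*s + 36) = (s - 6)/(s + 6)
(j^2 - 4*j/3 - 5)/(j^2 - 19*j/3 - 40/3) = (j - 3)/(j - 8)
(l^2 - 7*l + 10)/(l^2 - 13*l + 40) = (l - 2)/(l - 8)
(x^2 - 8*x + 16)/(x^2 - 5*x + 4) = (x - 4)/(x - 1)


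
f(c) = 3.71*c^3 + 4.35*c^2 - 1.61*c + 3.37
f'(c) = 11.13*c^2 + 8.7*c - 1.61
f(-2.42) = -19.84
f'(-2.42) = 42.52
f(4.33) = 379.14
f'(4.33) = 244.74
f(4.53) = 430.22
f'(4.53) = 266.20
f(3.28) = 175.81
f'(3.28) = 146.67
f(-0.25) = 3.99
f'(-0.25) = -3.09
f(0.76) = 6.29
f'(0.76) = 11.43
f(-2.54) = -25.27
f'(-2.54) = 48.10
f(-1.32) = 4.54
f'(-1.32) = 6.30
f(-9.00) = -2334.38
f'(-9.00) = 821.62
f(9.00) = 3045.82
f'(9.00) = 978.22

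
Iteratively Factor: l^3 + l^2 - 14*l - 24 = (l + 3)*(l^2 - 2*l - 8) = (l - 4)*(l + 3)*(l + 2)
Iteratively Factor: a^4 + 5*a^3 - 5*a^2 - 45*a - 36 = (a - 3)*(a^3 + 8*a^2 + 19*a + 12) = (a - 3)*(a + 1)*(a^2 + 7*a + 12) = (a - 3)*(a + 1)*(a + 4)*(a + 3)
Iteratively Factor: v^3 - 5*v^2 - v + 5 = (v - 5)*(v^2 - 1) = (v - 5)*(v + 1)*(v - 1)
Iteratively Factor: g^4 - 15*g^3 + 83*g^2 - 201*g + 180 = (g - 3)*(g^3 - 12*g^2 + 47*g - 60) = (g - 3)^2*(g^2 - 9*g + 20) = (g - 4)*(g - 3)^2*(g - 5)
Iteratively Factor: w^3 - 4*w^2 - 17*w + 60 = (w - 5)*(w^2 + w - 12) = (w - 5)*(w - 3)*(w + 4)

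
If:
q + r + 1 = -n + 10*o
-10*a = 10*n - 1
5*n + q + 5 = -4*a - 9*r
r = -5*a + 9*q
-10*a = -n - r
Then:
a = -413/8980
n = 1311/8980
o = 502/11225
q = -417/4490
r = -5441/8980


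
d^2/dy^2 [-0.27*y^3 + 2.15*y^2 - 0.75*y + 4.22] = 4.3 - 1.62*y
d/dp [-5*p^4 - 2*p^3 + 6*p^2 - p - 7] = -20*p^3 - 6*p^2 + 12*p - 1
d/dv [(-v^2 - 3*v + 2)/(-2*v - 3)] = (2*v^2 + 6*v + 13)/(4*v^2 + 12*v + 9)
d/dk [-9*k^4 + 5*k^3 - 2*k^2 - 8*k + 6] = -36*k^3 + 15*k^2 - 4*k - 8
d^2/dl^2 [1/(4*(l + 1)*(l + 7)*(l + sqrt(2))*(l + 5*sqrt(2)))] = (10*l^6 + 120*l^5 + 90*sqrt(2)*l^5 + 969*l^4 + 1008*sqrt(2)*l^4 + 3972*sqrt(2)*l^3 + 5856*l^3 + 7344*sqrt(2)*l^2 + 17703*l^2 + 14496*l + 12402*sqrt(2)*l + 3360*sqrt(2) + 8738)/(2*(l^12 + 24*l^11 + 18*sqrt(2)*l^11 + 459*l^10 + 432*sqrt(2)*l^10 + 4626*sqrt(2)*l^9 + 6752*l^9 + 34272*sqrt(2)*l^8 + 56349*l^8 + 268824*l^7 + 197334*sqrt(2)*l^7 + 892109*l^6 + 735984*sqrt(2)*l^6 + 1570446*sqrt(2)*l^5 + 2399376*l^5 + 2457792*sqrt(2)*l^4 + 3965238*l^4 + 3740960*l^3 + 2955456*sqrt(2)*l^3 + 2334780*l^2 + 2116800*sqrt(2)*l^2 + 617400*sqrt(2)*l + 1176000*l + 343000))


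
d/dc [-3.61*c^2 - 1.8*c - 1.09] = -7.22*c - 1.8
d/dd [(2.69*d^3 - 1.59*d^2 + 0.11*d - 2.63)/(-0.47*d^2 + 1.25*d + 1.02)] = (-1.2643*d^4 + 6.725*d^3 + 6.2956*d^2 - 5.7158*d + 3.3997)/(0.2209*d^4 - 1.175*d^3 + 0.6037*d^2 + 2.55*d + 1.0404)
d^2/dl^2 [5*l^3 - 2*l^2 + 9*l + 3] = 30*l - 4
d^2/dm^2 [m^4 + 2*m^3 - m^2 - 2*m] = 12*m^2 + 12*m - 2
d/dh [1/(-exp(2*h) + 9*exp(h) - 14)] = (2*exp(h) - 9)*exp(h)/(exp(2*h) - 9*exp(h) + 14)^2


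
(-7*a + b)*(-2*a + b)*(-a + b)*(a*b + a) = -14*a^4*b - 14*a^4 + 23*a^3*b^2 + 23*a^3*b - 10*a^2*b^3 - 10*a^2*b^2 + a*b^4 + a*b^3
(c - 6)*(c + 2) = c^2 - 4*c - 12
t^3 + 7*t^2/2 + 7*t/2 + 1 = (t + 1/2)*(t + 1)*(t + 2)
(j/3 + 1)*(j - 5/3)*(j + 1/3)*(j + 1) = j^4/3 + 8*j^3/9 - 26*j^2/27 - 56*j/27 - 5/9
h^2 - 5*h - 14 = (h - 7)*(h + 2)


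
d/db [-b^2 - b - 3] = -2*b - 1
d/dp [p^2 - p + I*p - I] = 2*p - 1 + I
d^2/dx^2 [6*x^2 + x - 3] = 12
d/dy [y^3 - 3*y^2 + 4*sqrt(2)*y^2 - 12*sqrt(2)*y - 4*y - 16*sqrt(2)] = 3*y^2 - 6*y + 8*sqrt(2)*y - 12*sqrt(2) - 4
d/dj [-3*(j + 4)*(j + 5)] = -6*j - 27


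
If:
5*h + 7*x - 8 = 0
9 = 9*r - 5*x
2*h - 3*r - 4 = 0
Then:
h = 187/67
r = 106/201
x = -57/67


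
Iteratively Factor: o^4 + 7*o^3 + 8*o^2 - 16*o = (o)*(o^3 + 7*o^2 + 8*o - 16) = o*(o + 4)*(o^2 + 3*o - 4) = o*(o + 4)^2*(o - 1)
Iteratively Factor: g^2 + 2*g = (g + 2)*(g)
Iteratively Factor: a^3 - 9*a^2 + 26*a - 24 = (a - 3)*(a^2 - 6*a + 8) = (a - 3)*(a - 2)*(a - 4)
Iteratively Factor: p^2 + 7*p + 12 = (p + 3)*(p + 4)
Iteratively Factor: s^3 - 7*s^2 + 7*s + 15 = (s - 3)*(s^2 - 4*s - 5) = (s - 5)*(s - 3)*(s + 1)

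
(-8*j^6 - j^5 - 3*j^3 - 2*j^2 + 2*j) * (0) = 0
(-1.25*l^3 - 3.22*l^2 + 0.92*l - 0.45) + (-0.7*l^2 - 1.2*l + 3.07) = -1.25*l^3 - 3.92*l^2 - 0.28*l + 2.62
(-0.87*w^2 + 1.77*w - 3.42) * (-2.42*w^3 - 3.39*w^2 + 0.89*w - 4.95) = 2.1054*w^5 - 1.3341*w^4 + 1.5018*w^3 + 17.4756*w^2 - 11.8053*w + 16.929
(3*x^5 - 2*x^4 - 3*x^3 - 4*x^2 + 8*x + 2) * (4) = 12*x^5 - 8*x^4 - 12*x^3 - 16*x^2 + 32*x + 8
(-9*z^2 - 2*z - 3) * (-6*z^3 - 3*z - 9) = 54*z^5 + 12*z^4 + 45*z^3 + 87*z^2 + 27*z + 27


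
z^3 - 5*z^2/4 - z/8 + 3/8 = (z - 1)*(z - 3/4)*(z + 1/2)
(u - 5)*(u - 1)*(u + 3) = u^3 - 3*u^2 - 13*u + 15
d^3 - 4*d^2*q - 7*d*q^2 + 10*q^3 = (d - 5*q)*(d - q)*(d + 2*q)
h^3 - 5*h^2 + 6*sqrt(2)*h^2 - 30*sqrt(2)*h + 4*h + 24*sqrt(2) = (h - 4)*(h - 1)*(h + 6*sqrt(2))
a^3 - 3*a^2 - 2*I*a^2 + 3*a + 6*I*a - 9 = (a - 3)*(a - 3*I)*(a + I)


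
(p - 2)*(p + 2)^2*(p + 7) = p^4 + 9*p^3 + 10*p^2 - 36*p - 56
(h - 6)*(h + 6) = h^2 - 36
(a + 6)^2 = a^2 + 12*a + 36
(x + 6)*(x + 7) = x^2 + 13*x + 42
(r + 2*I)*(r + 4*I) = r^2 + 6*I*r - 8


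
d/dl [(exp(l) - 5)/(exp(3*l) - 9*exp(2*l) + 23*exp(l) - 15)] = 2*(2 - exp(l))*exp(l)/(exp(4*l) - 8*exp(3*l) + 22*exp(2*l) - 24*exp(l) + 9)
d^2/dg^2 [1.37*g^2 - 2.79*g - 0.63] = 2.74000000000000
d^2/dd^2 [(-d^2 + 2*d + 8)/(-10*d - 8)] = -144/(125*d^3 + 300*d^2 + 240*d + 64)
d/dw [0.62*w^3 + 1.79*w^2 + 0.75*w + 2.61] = 1.86*w^2 + 3.58*w + 0.75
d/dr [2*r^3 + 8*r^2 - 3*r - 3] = 6*r^2 + 16*r - 3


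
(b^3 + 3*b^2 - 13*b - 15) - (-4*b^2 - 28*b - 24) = b^3 + 7*b^2 + 15*b + 9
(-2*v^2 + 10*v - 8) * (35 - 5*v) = 10*v^3 - 120*v^2 + 390*v - 280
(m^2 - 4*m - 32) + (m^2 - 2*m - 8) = 2*m^2 - 6*m - 40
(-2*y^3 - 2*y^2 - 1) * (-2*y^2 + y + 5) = 4*y^5 + 2*y^4 - 12*y^3 - 8*y^2 - y - 5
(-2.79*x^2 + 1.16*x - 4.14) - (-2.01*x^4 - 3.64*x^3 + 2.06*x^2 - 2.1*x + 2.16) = 2.01*x^4 + 3.64*x^3 - 4.85*x^2 + 3.26*x - 6.3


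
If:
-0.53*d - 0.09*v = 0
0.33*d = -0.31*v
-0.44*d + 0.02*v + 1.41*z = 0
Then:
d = 0.00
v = 0.00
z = 0.00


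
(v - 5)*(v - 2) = v^2 - 7*v + 10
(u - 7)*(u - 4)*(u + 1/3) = u^3 - 32*u^2/3 + 73*u/3 + 28/3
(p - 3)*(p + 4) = p^2 + p - 12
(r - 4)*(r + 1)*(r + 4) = r^3 + r^2 - 16*r - 16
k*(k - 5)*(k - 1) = k^3 - 6*k^2 + 5*k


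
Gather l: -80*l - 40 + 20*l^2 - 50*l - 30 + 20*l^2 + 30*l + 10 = 40*l^2 - 100*l - 60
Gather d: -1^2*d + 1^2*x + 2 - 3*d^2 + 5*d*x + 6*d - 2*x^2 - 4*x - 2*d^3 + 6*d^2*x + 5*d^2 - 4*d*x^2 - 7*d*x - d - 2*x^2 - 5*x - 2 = -2*d^3 + d^2*(6*x + 2) + d*(-4*x^2 - 2*x + 4) - 4*x^2 - 8*x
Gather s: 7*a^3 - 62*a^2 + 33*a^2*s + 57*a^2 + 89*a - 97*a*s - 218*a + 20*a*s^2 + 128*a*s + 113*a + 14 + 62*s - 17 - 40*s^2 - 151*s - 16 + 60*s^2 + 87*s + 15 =7*a^3 - 5*a^2 - 16*a + s^2*(20*a + 20) + s*(33*a^2 + 31*a - 2) - 4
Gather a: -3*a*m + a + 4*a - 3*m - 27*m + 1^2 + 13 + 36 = a*(5 - 3*m) - 30*m + 50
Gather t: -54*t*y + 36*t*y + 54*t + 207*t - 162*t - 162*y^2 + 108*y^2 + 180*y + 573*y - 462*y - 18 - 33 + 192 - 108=t*(99 - 18*y) - 54*y^2 + 291*y + 33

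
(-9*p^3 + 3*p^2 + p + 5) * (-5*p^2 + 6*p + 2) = 45*p^5 - 69*p^4 - 5*p^3 - 13*p^2 + 32*p + 10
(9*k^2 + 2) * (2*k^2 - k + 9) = 18*k^4 - 9*k^3 + 85*k^2 - 2*k + 18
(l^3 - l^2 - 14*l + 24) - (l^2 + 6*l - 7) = l^3 - 2*l^2 - 20*l + 31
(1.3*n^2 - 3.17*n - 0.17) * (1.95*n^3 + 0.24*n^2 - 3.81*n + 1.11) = 2.535*n^5 - 5.8695*n^4 - 6.0453*n^3 + 13.4799*n^2 - 2.871*n - 0.1887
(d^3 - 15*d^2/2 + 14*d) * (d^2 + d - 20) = d^5 - 13*d^4/2 - 27*d^3/2 + 164*d^2 - 280*d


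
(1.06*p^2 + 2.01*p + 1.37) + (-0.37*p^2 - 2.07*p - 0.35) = 0.69*p^2 - 0.0600000000000001*p + 1.02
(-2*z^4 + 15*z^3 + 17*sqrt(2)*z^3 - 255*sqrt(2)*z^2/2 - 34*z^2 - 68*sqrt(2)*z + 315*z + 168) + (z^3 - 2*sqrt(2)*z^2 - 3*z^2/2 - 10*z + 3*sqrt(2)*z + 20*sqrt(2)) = -2*z^4 + 16*z^3 + 17*sqrt(2)*z^3 - 259*sqrt(2)*z^2/2 - 71*z^2/2 - 65*sqrt(2)*z + 305*z + 20*sqrt(2) + 168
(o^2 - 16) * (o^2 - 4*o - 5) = o^4 - 4*o^3 - 21*o^2 + 64*o + 80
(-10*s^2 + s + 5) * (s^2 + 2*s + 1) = -10*s^4 - 19*s^3 - 3*s^2 + 11*s + 5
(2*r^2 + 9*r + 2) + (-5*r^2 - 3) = -3*r^2 + 9*r - 1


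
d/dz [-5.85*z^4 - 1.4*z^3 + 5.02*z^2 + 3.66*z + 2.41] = -23.4*z^3 - 4.2*z^2 + 10.04*z + 3.66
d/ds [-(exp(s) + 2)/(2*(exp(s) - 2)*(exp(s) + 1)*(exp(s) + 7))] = (exp(3*s) + 6*exp(2*s) + 12*exp(s) - 2)*exp(s)/(exp(6*s) + 12*exp(5*s) + 18*exp(4*s) - 136*exp(3*s) - 87*exp(2*s) + 252*exp(s) + 196)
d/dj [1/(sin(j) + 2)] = -cos(j)/(sin(j) + 2)^2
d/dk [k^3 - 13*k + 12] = 3*k^2 - 13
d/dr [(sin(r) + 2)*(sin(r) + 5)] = (2*sin(r) + 7)*cos(r)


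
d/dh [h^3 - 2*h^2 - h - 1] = 3*h^2 - 4*h - 1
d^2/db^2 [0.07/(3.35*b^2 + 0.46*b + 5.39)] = (-1.57115*b^2 - 0.21574*b + 0.07*(6.7*b + 0.46)*(13.4*b + 0.92) - 2.52791)/(3.35*b^2 + 0.46*b + 5.39)^3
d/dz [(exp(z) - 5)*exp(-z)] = 5*exp(-z)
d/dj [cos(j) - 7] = -sin(j)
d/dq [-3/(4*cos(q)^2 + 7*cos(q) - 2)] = -3*(8*cos(q) + 7)*sin(q)/(4*cos(q)^2 + 7*cos(q) - 2)^2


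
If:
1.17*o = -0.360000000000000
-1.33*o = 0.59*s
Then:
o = -0.31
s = 0.69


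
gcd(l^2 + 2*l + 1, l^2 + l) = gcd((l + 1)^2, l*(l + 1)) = l + 1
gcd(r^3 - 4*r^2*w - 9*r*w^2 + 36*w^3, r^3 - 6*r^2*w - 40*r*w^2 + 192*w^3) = r - 4*w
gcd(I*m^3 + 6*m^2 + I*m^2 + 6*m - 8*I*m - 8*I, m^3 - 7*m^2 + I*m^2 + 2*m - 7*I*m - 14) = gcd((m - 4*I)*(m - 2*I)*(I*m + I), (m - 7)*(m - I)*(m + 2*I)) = 1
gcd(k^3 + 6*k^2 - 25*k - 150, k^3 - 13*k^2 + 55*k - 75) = k - 5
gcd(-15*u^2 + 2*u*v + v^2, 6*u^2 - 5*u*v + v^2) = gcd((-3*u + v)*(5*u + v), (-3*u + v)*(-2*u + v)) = 3*u - v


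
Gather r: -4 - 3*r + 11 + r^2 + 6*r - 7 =r^2 + 3*r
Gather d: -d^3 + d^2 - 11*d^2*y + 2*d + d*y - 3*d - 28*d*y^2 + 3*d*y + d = -d^3 + d^2*(1 - 11*y) + d*(-28*y^2 + 4*y)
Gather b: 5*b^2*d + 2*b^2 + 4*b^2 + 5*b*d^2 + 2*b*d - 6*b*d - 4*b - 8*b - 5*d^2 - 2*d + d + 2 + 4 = b^2*(5*d + 6) + b*(5*d^2 - 4*d - 12) - 5*d^2 - d + 6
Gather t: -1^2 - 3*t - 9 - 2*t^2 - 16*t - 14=-2*t^2 - 19*t - 24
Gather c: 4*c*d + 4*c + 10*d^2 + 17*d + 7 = c*(4*d + 4) + 10*d^2 + 17*d + 7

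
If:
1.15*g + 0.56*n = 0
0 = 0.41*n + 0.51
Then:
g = 0.61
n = -1.24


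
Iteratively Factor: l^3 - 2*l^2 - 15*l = (l + 3)*(l^2 - 5*l) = (l - 5)*(l + 3)*(l)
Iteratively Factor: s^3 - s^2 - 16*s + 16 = (s + 4)*(s^2 - 5*s + 4) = (s - 1)*(s + 4)*(s - 4)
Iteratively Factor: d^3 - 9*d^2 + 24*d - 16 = (d - 1)*(d^2 - 8*d + 16) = (d - 4)*(d - 1)*(d - 4)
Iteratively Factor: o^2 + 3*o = (o)*(o + 3)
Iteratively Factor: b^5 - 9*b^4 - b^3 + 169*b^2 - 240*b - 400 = (b - 5)*(b^4 - 4*b^3 - 21*b^2 + 64*b + 80) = (b - 5)^2*(b^3 + b^2 - 16*b - 16) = (b - 5)^2*(b + 4)*(b^2 - 3*b - 4) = (b - 5)^2*(b + 1)*(b + 4)*(b - 4)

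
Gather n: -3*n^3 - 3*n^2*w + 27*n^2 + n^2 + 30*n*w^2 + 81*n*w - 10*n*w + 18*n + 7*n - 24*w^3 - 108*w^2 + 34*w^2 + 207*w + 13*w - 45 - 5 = -3*n^3 + n^2*(28 - 3*w) + n*(30*w^2 + 71*w + 25) - 24*w^3 - 74*w^2 + 220*w - 50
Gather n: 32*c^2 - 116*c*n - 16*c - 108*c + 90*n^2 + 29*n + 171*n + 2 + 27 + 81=32*c^2 - 124*c + 90*n^2 + n*(200 - 116*c) + 110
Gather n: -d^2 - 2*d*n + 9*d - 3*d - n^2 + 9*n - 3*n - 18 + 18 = -d^2 + 6*d - n^2 + n*(6 - 2*d)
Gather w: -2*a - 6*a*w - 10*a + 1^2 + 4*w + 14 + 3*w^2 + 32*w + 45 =-12*a + 3*w^2 + w*(36 - 6*a) + 60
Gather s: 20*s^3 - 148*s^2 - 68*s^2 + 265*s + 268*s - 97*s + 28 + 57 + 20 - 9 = 20*s^3 - 216*s^2 + 436*s + 96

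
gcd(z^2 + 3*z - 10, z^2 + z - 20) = z + 5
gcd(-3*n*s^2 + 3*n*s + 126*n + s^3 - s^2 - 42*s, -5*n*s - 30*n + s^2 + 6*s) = s + 6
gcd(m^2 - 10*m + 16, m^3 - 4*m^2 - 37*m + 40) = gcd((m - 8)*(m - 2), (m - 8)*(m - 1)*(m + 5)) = m - 8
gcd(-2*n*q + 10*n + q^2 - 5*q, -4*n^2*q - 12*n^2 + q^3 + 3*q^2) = -2*n + q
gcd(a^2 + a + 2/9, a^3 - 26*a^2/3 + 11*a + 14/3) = a + 1/3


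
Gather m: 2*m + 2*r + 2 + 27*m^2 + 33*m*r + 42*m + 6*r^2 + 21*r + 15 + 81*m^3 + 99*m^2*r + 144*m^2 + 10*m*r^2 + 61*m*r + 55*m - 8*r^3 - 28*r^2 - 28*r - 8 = 81*m^3 + m^2*(99*r + 171) + m*(10*r^2 + 94*r + 99) - 8*r^3 - 22*r^2 - 5*r + 9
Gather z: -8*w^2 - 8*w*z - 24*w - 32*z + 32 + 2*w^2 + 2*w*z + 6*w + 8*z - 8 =-6*w^2 - 18*w + z*(-6*w - 24) + 24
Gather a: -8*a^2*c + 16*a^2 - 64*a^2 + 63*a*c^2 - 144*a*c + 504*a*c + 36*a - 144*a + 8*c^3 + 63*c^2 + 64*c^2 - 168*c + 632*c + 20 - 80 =a^2*(-8*c - 48) + a*(63*c^2 + 360*c - 108) + 8*c^3 + 127*c^2 + 464*c - 60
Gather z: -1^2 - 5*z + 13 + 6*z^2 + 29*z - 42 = 6*z^2 + 24*z - 30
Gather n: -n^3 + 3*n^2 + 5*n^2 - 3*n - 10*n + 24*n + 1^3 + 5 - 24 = -n^3 + 8*n^2 + 11*n - 18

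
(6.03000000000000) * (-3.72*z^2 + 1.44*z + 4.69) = -22.4316*z^2 + 8.6832*z + 28.2807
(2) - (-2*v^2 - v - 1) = 2*v^2 + v + 3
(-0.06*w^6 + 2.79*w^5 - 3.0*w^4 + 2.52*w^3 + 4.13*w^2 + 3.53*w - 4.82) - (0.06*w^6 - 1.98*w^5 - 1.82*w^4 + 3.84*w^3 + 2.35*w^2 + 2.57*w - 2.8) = -0.12*w^6 + 4.77*w^5 - 1.18*w^4 - 1.32*w^3 + 1.78*w^2 + 0.96*w - 2.02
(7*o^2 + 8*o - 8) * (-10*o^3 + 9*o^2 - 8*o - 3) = -70*o^5 - 17*o^4 + 96*o^3 - 157*o^2 + 40*o + 24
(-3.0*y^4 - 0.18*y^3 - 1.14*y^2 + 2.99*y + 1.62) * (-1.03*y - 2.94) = 3.09*y^5 + 9.0054*y^4 + 1.7034*y^3 + 0.271899999999999*y^2 - 10.4592*y - 4.7628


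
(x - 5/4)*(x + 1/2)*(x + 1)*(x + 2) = x^4 + 9*x^3/4 - 7*x^2/8 - 27*x/8 - 5/4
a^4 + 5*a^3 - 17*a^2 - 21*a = a*(a - 3)*(a + 1)*(a + 7)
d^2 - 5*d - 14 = (d - 7)*(d + 2)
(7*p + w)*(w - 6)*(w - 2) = 7*p*w^2 - 56*p*w + 84*p + w^3 - 8*w^2 + 12*w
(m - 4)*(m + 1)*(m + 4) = m^3 + m^2 - 16*m - 16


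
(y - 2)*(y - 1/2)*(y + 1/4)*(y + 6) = y^4 + 15*y^3/4 - 105*y^2/8 + 5*y/2 + 3/2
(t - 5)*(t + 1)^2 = t^3 - 3*t^2 - 9*t - 5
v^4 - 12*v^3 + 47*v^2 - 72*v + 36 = (v - 6)*(v - 3)*(v - 2)*(v - 1)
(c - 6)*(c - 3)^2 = c^3 - 12*c^2 + 45*c - 54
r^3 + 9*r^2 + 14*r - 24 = (r - 1)*(r + 4)*(r + 6)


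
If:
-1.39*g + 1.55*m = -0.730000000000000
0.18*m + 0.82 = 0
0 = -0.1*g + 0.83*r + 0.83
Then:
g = -4.55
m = -4.56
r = -1.55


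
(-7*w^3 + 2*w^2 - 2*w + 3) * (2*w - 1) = -14*w^4 + 11*w^3 - 6*w^2 + 8*w - 3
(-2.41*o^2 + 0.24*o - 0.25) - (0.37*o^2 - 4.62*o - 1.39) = -2.78*o^2 + 4.86*o + 1.14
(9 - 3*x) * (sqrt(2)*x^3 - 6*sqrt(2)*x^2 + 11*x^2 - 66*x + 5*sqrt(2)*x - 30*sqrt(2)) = -3*sqrt(2)*x^4 - 33*x^3 + 27*sqrt(2)*x^3 - 69*sqrt(2)*x^2 + 297*x^2 - 594*x + 135*sqrt(2)*x - 270*sqrt(2)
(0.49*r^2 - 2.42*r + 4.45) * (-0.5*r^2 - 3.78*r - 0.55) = -0.245*r^4 - 0.6422*r^3 + 6.6531*r^2 - 15.49*r - 2.4475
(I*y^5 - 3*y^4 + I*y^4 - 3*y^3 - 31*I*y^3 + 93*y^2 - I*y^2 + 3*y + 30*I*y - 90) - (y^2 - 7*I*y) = I*y^5 - 3*y^4 + I*y^4 - 3*y^3 - 31*I*y^3 + 92*y^2 - I*y^2 + 3*y + 37*I*y - 90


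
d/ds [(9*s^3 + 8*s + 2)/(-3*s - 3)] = (-6*s^3 - 9*s^2 - 2)/(s^2 + 2*s + 1)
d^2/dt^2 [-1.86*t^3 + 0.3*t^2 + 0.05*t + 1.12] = 0.6 - 11.16*t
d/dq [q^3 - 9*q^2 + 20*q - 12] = 3*q^2 - 18*q + 20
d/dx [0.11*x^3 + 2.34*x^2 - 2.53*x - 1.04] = 0.33*x^2 + 4.68*x - 2.53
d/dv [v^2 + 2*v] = 2*v + 2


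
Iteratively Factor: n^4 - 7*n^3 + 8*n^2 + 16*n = (n)*(n^3 - 7*n^2 + 8*n + 16) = n*(n - 4)*(n^2 - 3*n - 4) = n*(n - 4)*(n + 1)*(n - 4)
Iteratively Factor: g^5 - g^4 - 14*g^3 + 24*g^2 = (g - 3)*(g^4 + 2*g^3 - 8*g^2) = (g - 3)*(g + 4)*(g^3 - 2*g^2) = g*(g - 3)*(g + 4)*(g^2 - 2*g) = g*(g - 3)*(g - 2)*(g + 4)*(g)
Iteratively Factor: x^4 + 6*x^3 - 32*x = (x + 4)*(x^3 + 2*x^2 - 8*x) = (x - 2)*(x + 4)*(x^2 + 4*x) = x*(x - 2)*(x + 4)*(x + 4)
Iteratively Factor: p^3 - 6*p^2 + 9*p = (p)*(p^2 - 6*p + 9) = p*(p - 3)*(p - 3)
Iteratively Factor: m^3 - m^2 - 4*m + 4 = (m - 1)*(m^2 - 4) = (m - 1)*(m + 2)*(m - 2)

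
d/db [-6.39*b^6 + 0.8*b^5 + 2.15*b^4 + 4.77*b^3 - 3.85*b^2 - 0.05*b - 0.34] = -38.34*b^5 + 4.0*b^4 + 8.6*b^3 + 14.31*b^2 - 7.7*b - 0.05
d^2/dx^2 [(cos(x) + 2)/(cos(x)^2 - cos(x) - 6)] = (sin(x)^2 - 3*cos(x) + 1)/(cos(x) - 3)^3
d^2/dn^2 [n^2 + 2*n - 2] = 2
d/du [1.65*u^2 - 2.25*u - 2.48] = 3.3*u - 2.25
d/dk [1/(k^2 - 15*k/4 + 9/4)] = 4*(15 - 8*k)/(4*k^2 - 15*k + 9)^2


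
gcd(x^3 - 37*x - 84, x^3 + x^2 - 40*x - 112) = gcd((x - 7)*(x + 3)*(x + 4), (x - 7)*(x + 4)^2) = x^2 - 3*x - 28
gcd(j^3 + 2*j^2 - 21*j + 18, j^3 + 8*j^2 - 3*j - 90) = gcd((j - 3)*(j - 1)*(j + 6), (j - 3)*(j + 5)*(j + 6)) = j^2 + 3*j - 18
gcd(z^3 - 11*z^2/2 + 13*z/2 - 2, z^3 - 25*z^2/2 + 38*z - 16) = z^2 - 9*z/2 + 2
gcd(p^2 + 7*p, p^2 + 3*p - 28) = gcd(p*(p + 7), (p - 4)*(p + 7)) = p + 7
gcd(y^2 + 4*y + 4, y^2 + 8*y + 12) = y + 2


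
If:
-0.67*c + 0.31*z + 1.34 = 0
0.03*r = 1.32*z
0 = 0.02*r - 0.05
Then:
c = 2.03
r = 2.50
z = 0.06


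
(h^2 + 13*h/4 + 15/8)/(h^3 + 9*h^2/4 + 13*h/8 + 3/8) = (2*h + 5)/(2*h^2 + 3*h + 1)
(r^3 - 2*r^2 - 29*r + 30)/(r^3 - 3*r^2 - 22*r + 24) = (r + 5)/(r + 4)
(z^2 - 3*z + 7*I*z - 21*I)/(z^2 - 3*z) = (z + 7*I)/z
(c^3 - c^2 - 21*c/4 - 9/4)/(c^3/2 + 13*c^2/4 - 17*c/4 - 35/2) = (4*c^3 - 4*c^2 - 21*c - 9)/(2*c^3 + 13*c^2 - 17*c - 70)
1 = 1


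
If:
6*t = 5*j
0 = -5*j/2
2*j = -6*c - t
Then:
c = 0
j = 0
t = 0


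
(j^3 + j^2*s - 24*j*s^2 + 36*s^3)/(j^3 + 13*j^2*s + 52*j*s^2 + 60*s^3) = (j^2 - 5*j*s + 6*s^2)/(j^2 + 7*j*s + 10*s^2)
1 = 1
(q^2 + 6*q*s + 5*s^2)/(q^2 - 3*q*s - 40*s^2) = (q + s)/(q - 8*s)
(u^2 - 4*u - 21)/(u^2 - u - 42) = (u + 3)/(u + 6)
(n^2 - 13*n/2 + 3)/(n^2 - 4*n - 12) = (n - 1/2)/(n + 2)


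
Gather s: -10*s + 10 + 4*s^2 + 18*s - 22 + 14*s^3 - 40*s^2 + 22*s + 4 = 14*s^3 - 36*s^2 + 30*s - 8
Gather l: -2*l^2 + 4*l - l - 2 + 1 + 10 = -2*l^2 + 3*l + 9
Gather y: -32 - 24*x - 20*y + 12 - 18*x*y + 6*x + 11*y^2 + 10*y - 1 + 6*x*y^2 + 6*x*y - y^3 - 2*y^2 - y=-18*x - y^3 + y^2*(6*x + 9) + y*(-12*x - 11) - 21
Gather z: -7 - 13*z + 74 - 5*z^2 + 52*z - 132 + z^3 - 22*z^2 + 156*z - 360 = z^3 - 27*z^2 + 195*z - 425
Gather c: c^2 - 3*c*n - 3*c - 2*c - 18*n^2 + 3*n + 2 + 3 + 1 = c^2 + c*(-3*n - 5) - 18*n^2 + 3*n + 6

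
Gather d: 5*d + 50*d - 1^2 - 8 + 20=55*d + 11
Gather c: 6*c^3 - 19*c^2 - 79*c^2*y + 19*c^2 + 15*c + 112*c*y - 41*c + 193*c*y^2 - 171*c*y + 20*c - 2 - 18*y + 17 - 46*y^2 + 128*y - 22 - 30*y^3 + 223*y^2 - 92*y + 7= 6*c^3 - 79*c^2*y + c*(193*y^2 - 59*y - 6) - 30*y^3 + 177*y^2 + 18*y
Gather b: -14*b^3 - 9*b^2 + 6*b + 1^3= -14*b^3 - 9*b^2 + 6*b + 1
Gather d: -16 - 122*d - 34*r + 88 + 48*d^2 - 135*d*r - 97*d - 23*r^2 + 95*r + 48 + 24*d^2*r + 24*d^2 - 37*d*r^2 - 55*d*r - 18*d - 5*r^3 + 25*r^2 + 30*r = d^2*(24*r + 72) + d*(-37*r^2 - 190*r - 237) - 5*r^3 + 2*r^2 + 91*r + 120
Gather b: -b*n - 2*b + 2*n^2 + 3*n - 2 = b*(-n - 2) + 2*n^2 + 3*n - 2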